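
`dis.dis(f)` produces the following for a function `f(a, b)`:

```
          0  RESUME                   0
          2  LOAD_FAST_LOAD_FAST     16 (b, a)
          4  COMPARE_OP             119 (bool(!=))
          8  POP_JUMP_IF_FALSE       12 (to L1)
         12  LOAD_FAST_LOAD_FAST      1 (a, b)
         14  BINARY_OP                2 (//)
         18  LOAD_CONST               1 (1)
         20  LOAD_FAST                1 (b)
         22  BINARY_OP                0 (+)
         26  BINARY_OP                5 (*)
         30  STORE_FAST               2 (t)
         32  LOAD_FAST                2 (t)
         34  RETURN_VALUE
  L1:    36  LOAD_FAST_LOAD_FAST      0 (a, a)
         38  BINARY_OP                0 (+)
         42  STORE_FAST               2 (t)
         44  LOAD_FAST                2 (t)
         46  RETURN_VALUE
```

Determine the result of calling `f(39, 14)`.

LOAD_FAST_LOAD_FAST b,a → push 14,39. Stack: [14, 39]
COMPARE_OP bool(!=) → 14 vs 39 = True. Stack: [True]
POP_JUMP_IF_FALSE → pop True; no jump. Stack: []
LOAD_FAST_LOAD_FAST a,b → push 39,14. Stack: [39, 14]
BINARY_OP // → 39 // 14 = 2. Stack: [2]
LOAD_CONST → push 1. Stack: [2, 1]
LOAD_FAST b → push 14. Stack: [2, 1, 14]
BINARY_OP + → 1 + 14 = 15. Stack: [2, 15]
BINARY_OP * → 2 * 15 = 30. Stack: [30]
STORE_FAST t → t=30. Stack: []
LOAD_FAST t → push 30. Stack: [30]
RETURN_VALUE → return 30.

30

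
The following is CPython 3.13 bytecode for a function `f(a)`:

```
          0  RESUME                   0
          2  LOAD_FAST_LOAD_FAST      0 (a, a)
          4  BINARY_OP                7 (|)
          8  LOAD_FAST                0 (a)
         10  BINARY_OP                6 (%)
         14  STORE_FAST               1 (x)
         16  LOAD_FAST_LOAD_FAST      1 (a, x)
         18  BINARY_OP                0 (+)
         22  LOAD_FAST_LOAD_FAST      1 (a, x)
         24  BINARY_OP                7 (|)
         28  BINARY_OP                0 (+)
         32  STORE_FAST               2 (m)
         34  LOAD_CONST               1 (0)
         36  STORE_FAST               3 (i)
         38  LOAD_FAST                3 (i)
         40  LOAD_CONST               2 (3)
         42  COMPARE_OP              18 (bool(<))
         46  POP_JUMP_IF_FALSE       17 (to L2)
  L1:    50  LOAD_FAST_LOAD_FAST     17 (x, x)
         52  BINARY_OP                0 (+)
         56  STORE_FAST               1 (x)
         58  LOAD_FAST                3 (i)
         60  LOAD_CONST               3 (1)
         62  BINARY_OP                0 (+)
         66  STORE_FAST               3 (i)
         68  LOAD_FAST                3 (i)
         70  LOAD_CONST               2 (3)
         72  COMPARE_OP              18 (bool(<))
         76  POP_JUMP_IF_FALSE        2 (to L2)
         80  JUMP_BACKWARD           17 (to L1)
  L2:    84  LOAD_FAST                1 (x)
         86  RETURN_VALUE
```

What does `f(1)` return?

LOAD_FAST_LOAD_FAST a,a → push 1,1. Stack: [1, 1]
BINARY_OP | → 1 | 1 = 1. Stack: [1]
LOAD_FAST a → push 1. Stack: [1, 1]
BINARY_OP % → 1 % 1 = 0. Stack: [0]
STORE_FAST x → x=0. Stack: []
LOAD_FAST_LOAD_FAST a,x → push 1,0. Stack: [1, 0]
BINARY_OP + → 1 + 0 = 1. Stack: [1]
LOAD_FAST_LOAD_FAST a,x → push 1,0. Stack: [1, 1, 0]
BINARY_OP | → 1 | 0 = 1. Stack: [1, 1]
BINARY_OP + → 1 + 1 = 2. Stack: [2]
STORE_FAST m → m=2. Stack: []
LOAD_CONST → push 0. Stack: [0]
STORE_FAST i → i=0. Stack: []
LOAD_FAST i → push 0. Stack: [0]
LOAD_CONST → push 3. Stack: [0, 3]
COMPARE_OP bool(<) → 0 vs 3 = True. Stack: [True]
POP_JUMP_IF_FALSE → pop True; no jump. Stack: []
LOAD_FAST_LOAD_FAST x,x → push 0,0. Stack: [0, 0]
BINARY_OP + → 0 + 0 = 0. Stack: [0]
STORE_FAST x → x=0. Stack: []
LOAD_FAST i → push 0. Stack: [0]
LOAD_CONST → push 1. Stack: [0, 1]
BINARY_OP + → 0 + 1 = 1. Stack: [1]
STORE_FAST i → i=1. Stack: []
LOAD_FAST i → push 1. Stack: [1]
LOAD_CONST → push 3. Stack: [1, 3]
COMPARE_OP bool(<) → 1 vs 3 = True. Stack: [True]
POP_JUMP_IF_FALSE → pop True; no jump. Stack: []
LOAD_FAST_LOAD_FAST x,x → push 0,0. Stack: [0, 0]
BINARY_OP + → 0 + 0 = 0. Stack: [0]
STORE_FAST x → x=0. Stack: []
LOAD_FAST i → push 1. Stack: [1]
LOAD_CONST → push 1. Stack: [1, 1]
BINARY_OP + → 1 + 1 = 2. Stack: [2]
STORE_FAST i → i=2. Stack: []
LOAD_FAST i → push 2. Stack: [2]
LOAD_CONST → push 3. Stack: [2, 3]
COMPARE_OP bool(<) → 2 vs 3 = True. Stack: [True]
POP_JUMP_IF_FALSE → pop True; no jump. Stack: []
LOAD_FAST_LOAD_FAST x,x → push 0,0. Stack: [0, 0]
BINARY_OP + → 0 + 0 = 0. Stack: [0]
STORE_FAST x → x=0. Stack: []
LOAD_FAST i → push 2. Stack: [2]
LOAD_CONST → push 1. Stack: [2, 1]
BINARY_OP + → 2 + 1 = 3. Stack: [3]
STORE_FAST i → i=3. Stack: []
LOAD_FAST i → push 3. Stack: [3]
LOAD_CONST → push 3. Stack: [3, 3]
COMPARE_OP bool(<) → 3 vs 3 = False. Stack: [False]
POP_JUMP_IF_FALSE → pop False; jump. Stack: []
LOAD_FAST x → push 0. Stack: [0]
RETURN_VALUE → return 0.

0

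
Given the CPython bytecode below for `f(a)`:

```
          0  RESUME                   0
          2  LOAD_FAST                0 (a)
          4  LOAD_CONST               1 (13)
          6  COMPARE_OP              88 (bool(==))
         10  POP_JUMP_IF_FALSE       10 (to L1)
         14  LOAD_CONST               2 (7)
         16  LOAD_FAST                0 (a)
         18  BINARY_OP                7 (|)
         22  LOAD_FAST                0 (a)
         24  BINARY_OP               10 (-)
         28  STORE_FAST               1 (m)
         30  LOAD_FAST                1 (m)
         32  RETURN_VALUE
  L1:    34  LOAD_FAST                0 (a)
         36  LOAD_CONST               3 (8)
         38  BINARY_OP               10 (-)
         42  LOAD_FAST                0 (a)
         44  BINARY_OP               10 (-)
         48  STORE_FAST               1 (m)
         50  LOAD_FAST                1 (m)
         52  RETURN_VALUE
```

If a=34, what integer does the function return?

-8

LOAD_FAST a → push 34. Stack: [34]
LOAD_CONST → push 13. Stack: [34, 13]
COMPARE_OP bool(==) → 34 vs 13 = False. Stack: [False]
POP_JUMP_IF_FALSE → pop False; jump. Stack: []
LOAD_FAST a → push 34. Stack: [34]
LOAD_CONST → push 8. Stack: [34, 8]
BINARY_OP - → 34 - 8 = 26. Stack: [26]
LOAD_FAST a → push 34. Stack: [26, 34]
BINARY_OP - → 26 - 34 = -8. Stack: [-8]
STORE_FAST m → m=-8. Stack: []
LOAD_FAST m → push -8. Stack: [-8]
RETURN_VALUE → return -8.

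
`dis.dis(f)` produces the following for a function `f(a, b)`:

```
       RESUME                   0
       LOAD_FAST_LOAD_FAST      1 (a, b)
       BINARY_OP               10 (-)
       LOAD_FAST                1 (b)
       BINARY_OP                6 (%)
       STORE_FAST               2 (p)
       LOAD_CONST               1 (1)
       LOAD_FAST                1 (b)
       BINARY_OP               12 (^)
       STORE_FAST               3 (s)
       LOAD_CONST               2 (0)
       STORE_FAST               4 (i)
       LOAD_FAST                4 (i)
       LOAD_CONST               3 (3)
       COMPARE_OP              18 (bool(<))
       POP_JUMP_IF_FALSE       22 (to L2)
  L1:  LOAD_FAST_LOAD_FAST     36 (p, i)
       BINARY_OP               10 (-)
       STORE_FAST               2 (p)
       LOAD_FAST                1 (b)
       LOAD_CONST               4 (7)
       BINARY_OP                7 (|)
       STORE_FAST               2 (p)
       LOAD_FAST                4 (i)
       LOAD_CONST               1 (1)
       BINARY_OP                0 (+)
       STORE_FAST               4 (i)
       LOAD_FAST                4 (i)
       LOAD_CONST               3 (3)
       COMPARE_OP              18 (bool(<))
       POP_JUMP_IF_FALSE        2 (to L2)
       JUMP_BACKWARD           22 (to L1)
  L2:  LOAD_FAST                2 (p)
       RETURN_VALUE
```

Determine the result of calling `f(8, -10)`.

-9

LOAD_FAST_LOAD_FAST a,b → push 8,-10. Stack: [8, -10]
BINARY_OP - → 8 - -10 = 18. Stack: [18]
LOAD_FAST b → push -10. Stack: [18, -10]
BINARY_OP % → 18 % -10 = -2. Stack: [-2]
STORE_FAST p → p=-2. Stack: []
LOAD_CONST → push 1. Stack: [1]
LOAD_FAST b → push -10. Stack: [1, -10]
BINARY_OP ^ → 1 ^ -10 = -9. Stack: [-9]
STORE_FAST s → s=-9. Stack: []
LOAD_CONST → push 0. Stack: [0]
STORE_FAST i → i=0. Stack: []
LOAD_FAST i → push 0. Stack: [0]
LOAD_CONST → push 3. Stack: [0, 3]
COMPARE_OP bool(<) → 0 vs 3 = True. Stack: [True]
POP_JUMP_IF_FALSE → pop True; no jump. Stack: []
LOAD_FAST_LOAD_FAST p,i → push -2,0. Stack: [-2, 0]
BINARY_OP - → -2 - 0 = -2. Stack: [-2]
STORE_FAST p → p=-2. Stack: []
LOAD_FAST b → push -10. Stack: [-10]
LOAD_CONST → push 7. Stack: [-10, 7]
BINARY_OP | → -10 | 7 = -9. Stack: [-9]
STORE_FAST p → p=-9. Stack: []
LOAD_FAST i → push 0. Stack: [0]
LOAD_CONST → push 1. Stack: [0, 1]
BINARY_OP + → 0 + 1 = 1. Stack: [1]
STORE_FAST i → i=1. Stack: []
LOAD_FAST i → push 1. Stack: [1]
LOAD_CONST → push 3. Stack: [1, 3]
COMPARE_OP bool(<) → 1 vs 3 = True. Stack: [True]
POP_JUMP_IF_FALSE → pop True; no jump. Stack: []
LOAD_FAST_LOAD_FAST p,i → push -9,1. Stack: [-9, 1]
BINARY_OP - → -9 - 1 = -10. Stack: [-10]
STORE_FAST p → p=-10. Stack: []
LOAD_FAST b → push -10. Stack: [-10]
LOAD_CONST → push 7. Stack: [-10, 7]
BINARY_OP | → -10 | 7 = -9. Stack: [-9]
STORE_FAST p → p=-9. Stack: []
LOAD_FAST i → push 1. Stack: [1]
LOAD_CONST → push 1. Stack: [1, 1]
BINARY_OP + → 1 + 1 = 2. Stack: [2]
STORE_FAST i → i=2. Stack: []
LOAD_FAST i → push 2. Stack: [2]
LOAD_CONST → push 3. Stack: [2, 3]
COMPARE_OP bool(<) → 2 vs 3 = True. Stack: [True]
POP_JUMP_IF_FALSE → pop True; no jump. Stack: []
LOAD_FAST_LOAD_FAST p,i → push -9,2. Stack: [-9, 2]
BINARY_OP - → -9 - 2 = -11. Stack: [-11]
STORE_FAST p → p=-11. Stack: []
LOAD_FAST b → push -10. Stack: [-10]
LOAD_CONST → push 7. Stack: [-10, 7]
BINARY_OP | → -10 | 7 = -9. Stack: [-9]
STORE_FAST p → p=-9. Stack: []
LOAD_FAST i → push 2. Stack: [2]
LOAD_CONST → push 1. Stack: [2, 1]
BINARY_OP + → 2 + 1 = 3. Stack: [3]
STORE_FAST i → i=3. Stack: []
LOAD_FAST i → push 3. Stack: [3]
LOAD_CONST → push 3. Stack: [3, 3]
COMPARE_OP bool(<) → 3 vs 3 = False. Stack: [False]
POP_JUMP_IF_FALSE → pop False; jump. Stack: []
LOAD_FAST p → push -9. Stack: [-9]
RETURN_VALUE → return -9.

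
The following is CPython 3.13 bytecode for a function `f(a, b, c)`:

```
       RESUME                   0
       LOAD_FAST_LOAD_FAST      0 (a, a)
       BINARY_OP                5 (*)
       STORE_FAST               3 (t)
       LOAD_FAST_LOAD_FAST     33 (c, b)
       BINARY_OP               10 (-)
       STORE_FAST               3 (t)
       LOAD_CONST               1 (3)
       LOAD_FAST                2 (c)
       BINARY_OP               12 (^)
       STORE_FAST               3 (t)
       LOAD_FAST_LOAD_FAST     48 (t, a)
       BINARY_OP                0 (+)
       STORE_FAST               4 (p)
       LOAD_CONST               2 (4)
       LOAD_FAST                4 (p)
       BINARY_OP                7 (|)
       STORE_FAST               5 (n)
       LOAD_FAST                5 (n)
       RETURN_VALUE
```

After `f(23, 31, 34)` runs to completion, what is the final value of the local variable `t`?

LOAD_FAST_LOAD_FAST a,a → push 23,23. Stack: [23, 23]
BINARY_OP * → 23 * 23 = 529. Stack: [529]
STORE_FAST t → t=529. Stack: []
LOAD_FAST_LOAD_FAST c,b → push 34,31. Stack: [34, 31]
BINARY_OP - → 34 - 31 = 3. Stack: [3]
STORE_FAST t → t=3. Stack: []
LOAD_CONST → push 3. Stack: [3]
LOAD_FAST c → push 34. Stack: [3, 34]
BINARY_OP ^ → 3 ^ 34 = 33. Stack: [33]
STORE_FAST t → t=33. Stack: []
LOAD_FAST_LOAD_FAST t,a → push 33,23. Stack: [33, 23]
BINARY_OP + → 33 + 23 = 56. Stack: [56]
STORE_FAST p → p=56. Stack: []
LOAD_CONST → push 4. Stack: [4]
LOAD_FAST p → push 56. Stack: [4, 56]
BINARY_OP | → 4 | 56 = 60. Stack: [60]
STORE_FAST n → n=60. Stack: []
LOAD_FAST n → push 60. Stack: [60]
RETURN_VALUE → return 60.

33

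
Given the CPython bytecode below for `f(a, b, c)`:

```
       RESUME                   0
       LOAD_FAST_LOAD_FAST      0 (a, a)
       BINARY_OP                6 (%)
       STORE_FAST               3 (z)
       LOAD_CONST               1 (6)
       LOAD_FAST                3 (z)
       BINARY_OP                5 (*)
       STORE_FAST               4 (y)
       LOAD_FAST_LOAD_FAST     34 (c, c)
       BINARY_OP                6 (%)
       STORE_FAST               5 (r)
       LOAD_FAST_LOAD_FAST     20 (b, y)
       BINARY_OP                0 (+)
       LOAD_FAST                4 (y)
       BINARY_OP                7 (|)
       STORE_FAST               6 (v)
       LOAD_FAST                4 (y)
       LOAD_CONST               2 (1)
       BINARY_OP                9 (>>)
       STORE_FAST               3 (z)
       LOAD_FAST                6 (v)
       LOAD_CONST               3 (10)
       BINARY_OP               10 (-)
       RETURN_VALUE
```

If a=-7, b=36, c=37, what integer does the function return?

26

LOAD_FAST_LOAD_FAST a,a → push -7,-7. Stack: [-7, -7]
BINARY_OP % → -7 % -7 = 0. Stack: [0]
STORE_FAST z → z=0. Stack: []
LOAD_CONST → push 6. Stack: [6]
LOAD_FAST z → push 0. Stack: [6, 0]
BINARY_OP * → 6 * 0 = 0. Stack: [0]
STORE_FAST y → y=0. Stack: []
LOAD_FAST_LOAD_FAST c,c → push 37,37. Stack: [37, 37]
BINARY_OP % → 37 % 37 = 0. Stack: [0]
STORE_FAST r → r=0. Stack: []
LOAD_FAST_LOAD_FAST b,y → push 36,0. Stack: [36, 0]
BINARY_OP + → 36 + 0 = 36. Stack: [36]
LOAD_FAST y → push 0. Stack: [36, 0]
BINARY_OP | → 36 | 0 = 36. Stack: [36]
STORE_FAST v → v=36. Stack: []
LOAD_FAST y → push 0. Stack: [0]
LOAD_CONST → push 1. Stack: [0, 1]
BINARY_OP >> → 0 >> 1 = 0. Stack: [0]
STORE_FAST z → z=0. Stack: []
LOAD_FAST v → push 36. Stack: [36]
LOAD_CONST → push 10. Stack: [36, 10]
BINARY_OP - → 36 - 10 = 26. Stack: [26]
RETURN_VALUE → return 26.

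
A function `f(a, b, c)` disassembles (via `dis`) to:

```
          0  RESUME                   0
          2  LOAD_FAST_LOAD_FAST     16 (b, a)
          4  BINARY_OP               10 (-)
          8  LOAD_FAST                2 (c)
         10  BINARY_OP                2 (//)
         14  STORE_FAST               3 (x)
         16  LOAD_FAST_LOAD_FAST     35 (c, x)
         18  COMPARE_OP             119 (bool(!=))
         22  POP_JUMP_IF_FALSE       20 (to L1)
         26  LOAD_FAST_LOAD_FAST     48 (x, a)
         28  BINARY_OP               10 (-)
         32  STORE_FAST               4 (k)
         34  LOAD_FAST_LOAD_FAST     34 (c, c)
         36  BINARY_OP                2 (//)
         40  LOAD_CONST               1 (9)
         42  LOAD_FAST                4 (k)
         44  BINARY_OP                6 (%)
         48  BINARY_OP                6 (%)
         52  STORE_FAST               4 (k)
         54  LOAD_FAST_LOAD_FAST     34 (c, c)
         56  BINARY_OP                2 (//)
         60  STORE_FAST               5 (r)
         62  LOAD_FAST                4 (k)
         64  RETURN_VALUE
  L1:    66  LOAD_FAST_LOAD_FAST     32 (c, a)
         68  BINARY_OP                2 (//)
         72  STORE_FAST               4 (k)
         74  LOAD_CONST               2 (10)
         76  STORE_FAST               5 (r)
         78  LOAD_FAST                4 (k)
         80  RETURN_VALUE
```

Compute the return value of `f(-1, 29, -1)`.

LOAD_FAST_LOAD_FAST b,a → push 29,-1. Stack: [29, -1]
BINARY_OP - → 29 - -1 = 30. Stack: [30]
LOAD_FAST c → push -1. Stack: [30, -1]
BINARY_OP // → 30 // -1 = -30. Stack: [-30]
STORE_FAST x → x=-30. Stack: []
LOAD_FAST_LOAD_FAST c,x → push -1,-30. Stack: [-1, -30]
COMPARE_OP bool(!=) → -1 vs -30 = True. Stack: [True]
POP_JUMP_IF_FALSE → pop True; no jump. Stack: []
LOAD_FAST_LOAD_FAST x,a → push -30,-1. Stack: [-30, -1]
BINARY_OP - → -30 - -1 = -29. Stack: [-29]
STORE_FAST k → k=-29. Stack: []
LOAD_FAST_LOAD_FAST c,c → push -1,-1. Stack: [-1, -1]
BINARY_OP // → -1 // -1 = 1. Stack: [1]
LOAD_CONST → push 9. Stack: [1, 9]
LOAD_FAST k → push -29. Stack: [1, 9, -29]
BINARY_OP % → 9 % -29 = -20. Stack: [1, -20]
BINARY_OP % → 1 % -20 = -19. Stack: [-19]
STORE_FAST k → k=-19. Stack: []
LOAD_FAST_LOAD_FAST c,c → push -1,-1. Stack: [-1, -1]
BINARY_OP // → -1 // -1 = 1. Stack: [1]
STORE_FAST r → r=1. Stack: []
LOAD_FAST k → push -19. Stack: [-19]
RETURN_VALUE → return -19.

-19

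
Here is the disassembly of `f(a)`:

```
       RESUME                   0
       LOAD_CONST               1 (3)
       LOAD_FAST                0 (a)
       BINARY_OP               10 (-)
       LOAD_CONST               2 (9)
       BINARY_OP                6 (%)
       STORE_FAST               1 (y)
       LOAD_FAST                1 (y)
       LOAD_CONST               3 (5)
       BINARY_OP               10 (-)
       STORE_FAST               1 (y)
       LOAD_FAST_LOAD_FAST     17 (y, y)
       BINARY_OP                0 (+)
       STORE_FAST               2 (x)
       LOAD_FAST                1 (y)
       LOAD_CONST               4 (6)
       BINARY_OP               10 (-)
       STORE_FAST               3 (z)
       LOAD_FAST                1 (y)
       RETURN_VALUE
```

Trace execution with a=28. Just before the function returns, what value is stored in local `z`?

-9

LOAD_CONST → push 3. Stack: [3]
LOAD_FAST a → push 28. Stack: [3, 28]
BINARY_OP - → 3 - 28 = -25. Stack: [-25]
LOAD_CONST → push 9. Stack: [-25, 9]
BINARY_OP % → -25 % 9 = 2. Stack: [2]
STORE_FAST y → y=2. Stack: []
LOAD_FAST y → push 2. Stack: [2]
LOAD_CONST → push 5. Stack: [2, 5]
BINARY_OP - → 2 - 5 = -3. Stack: [-3]
STORE_FAST y → y=-3. Stack: []
LOAD_FAST_LOAD_FAST y,y → push -3,-3. Stack: [-3, -3]
BINARY_OP + → -3 + -3 = -6. Stack: [-6]
STORE_FAST x → x=-6. Stack: []
LOAD_FAST y → push -3. Stack: [-3]
LOAD_CONST → push 6. Stack: [-3, 6]
BINARY_OP - → -3 - 6 = -9. Stack: [-9]
STORE_FAST z → z=-9. Stack: []
LOAD_FAST y → push -3. Stack: [-3]
RETURN_VALUE → return -3.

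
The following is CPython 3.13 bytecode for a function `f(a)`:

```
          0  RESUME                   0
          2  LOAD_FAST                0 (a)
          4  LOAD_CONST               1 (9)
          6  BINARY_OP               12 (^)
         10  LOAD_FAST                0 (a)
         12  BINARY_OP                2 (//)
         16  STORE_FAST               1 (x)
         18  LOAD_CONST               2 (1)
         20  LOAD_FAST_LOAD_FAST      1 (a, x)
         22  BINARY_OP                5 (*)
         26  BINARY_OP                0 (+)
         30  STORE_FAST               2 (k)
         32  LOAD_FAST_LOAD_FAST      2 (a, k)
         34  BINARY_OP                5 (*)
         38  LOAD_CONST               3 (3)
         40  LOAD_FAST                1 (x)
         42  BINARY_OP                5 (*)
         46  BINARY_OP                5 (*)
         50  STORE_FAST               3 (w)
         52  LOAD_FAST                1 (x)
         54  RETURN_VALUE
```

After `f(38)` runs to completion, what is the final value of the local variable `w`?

4446

LOAD_FAST a → push 38. Stack: [38]
LOAD_CONST → push 9. Stack: [38, 9]
BINARY_OP ^ → 38 ^ 9 = 47. Stack: [47]
LOAD_FAST a → push 38. Stack: [47, 38]
BINARY_OP // → 47 // 38 = 1. Stack: [1]
STORE_FAST x → x=1. Stack: []
LOAD_CONST → push 1. Stack: [1]
LOAD_FAST_LOAD_FAST a,x → push 38,1. Stack: [1, 38, 1]
BINARY_OP * → 38 * 1 = 38. Stack: [1, 38]
BINARY_OP + → 1 + 38 = 39. Stack: [39]
STORE_FAST k → k=39. Stack: []
LOAD_FAST_LOAD_FAST a,k → push 38,39. Stack: [38, 39]
BINARY_OP * → 38 * 39 = 1482. Stack: [1482]
LOAD_CONST → push 3. Stack: [1482, 3]
LOAD_FAST x → push 1. Stack: [1482, 3, 1]
BINARY_OP * → 3 * 1 = 3. Stack: [1482, 3]
BINARY_OP * → 1482 * 3 = 4446. Stack: [4446]
STORE_FAST w → w=4446. Stack: []
LOAD_FAST x → push 1. Stack: [1]
RETURN_VALUE → return 1.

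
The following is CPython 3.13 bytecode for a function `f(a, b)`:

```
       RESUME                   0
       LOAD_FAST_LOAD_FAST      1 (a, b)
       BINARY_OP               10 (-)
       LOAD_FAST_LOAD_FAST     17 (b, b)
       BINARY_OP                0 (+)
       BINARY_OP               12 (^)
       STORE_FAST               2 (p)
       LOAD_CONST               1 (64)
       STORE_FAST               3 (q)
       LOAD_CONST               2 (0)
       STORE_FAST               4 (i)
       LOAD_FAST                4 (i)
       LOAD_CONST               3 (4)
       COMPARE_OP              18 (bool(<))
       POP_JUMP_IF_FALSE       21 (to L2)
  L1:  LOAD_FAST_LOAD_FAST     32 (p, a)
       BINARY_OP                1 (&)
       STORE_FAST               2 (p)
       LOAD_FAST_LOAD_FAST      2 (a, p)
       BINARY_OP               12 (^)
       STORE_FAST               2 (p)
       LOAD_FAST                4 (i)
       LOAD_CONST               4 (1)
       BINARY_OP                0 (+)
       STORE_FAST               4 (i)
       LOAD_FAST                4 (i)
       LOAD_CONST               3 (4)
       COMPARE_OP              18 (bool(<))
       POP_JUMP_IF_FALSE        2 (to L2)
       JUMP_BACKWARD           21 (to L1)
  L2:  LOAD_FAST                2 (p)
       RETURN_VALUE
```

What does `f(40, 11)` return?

8

LOAD_FAST_LOAD_FAST a,b → push 40,11
BINARY_OP - → 40 - 11 = 29
LOAD_FAST_LOAD_FAST b,b → push 11,11
BINARY_OP + → 11 + 11 = 22
BINARY_OP ^ → 29 ^ 22 = 11
STORE_FAST p → p=11
LOAD_CONST → push 64
STORE_FAST q → q=64
LOAD_CONST → push 0
STORE_FAST i → i=0
LOAD_FAST i → push 0
LOAD_CONST → push 4
COMPARE_OP bool(<) → 0 vs 4 = True
POP_JUMP_IF_FALSE → pop True; no jump
LOAD_FAST_LOAD_FAST p,a → push 11,40
BINARY_OP & → 11 & 40 = 8
STORE_FAST p → p=8
LOAD_FAST_LOAD_FAST a,p → push 40,8
BINARY_OP ^ → 40 ^ 8 = 32
STORE_FAST p → p=32
LOAD_FAST i → push 0
LOAD_CONST → push 1
BINARY_OP + → 0 + 1 = 1
STORE_FAST i → i=1
LOAD_FAST i → push 1
LOAD_CONST → push 4
COMPARE_OP bool(<) → 1 vs 4 = True
POP_JUMP_IF_FALSE → pop True; no jump
LOAD_FAST_LOAD_FAST p,a → push 32,40
BINARY_OP & → 32 & 40 = 32
STORE_FAST p → p=32
LOAD_FAST_LOAD_FAST a,p → push 40,32
BINARY_OP ^ → 40 ^ 32 = 8
STORE_FAST p → p=8
LOAD_FAST i → push 1
LOAD_CONST → push 1
BINARY_OP + → 1 + 1 = 2
STORE_FAST i → i=2
LOAD_FAST i → push 2
LOAD_CONST → push 4
COMPARE_OP bool(<) → 2 vs 4 = True
POP_JUMP_IF_FALSE → pop True; no jump
LOAD_FAST_LOAD_FAST p,a → push 8,40
BINARY_OP & → 8 & 40 = 8
STORE_FAST p → p=8
LOAD_FAST_LOAD_FAST a,p → push 40,8
BINARY_OP ^ → 40 ^ 8 = 32
STORE_FAST p → p=32
LOAD_FAST i → push 2
LOAD_CONST → push 1
BINARY_OP + → 2 + 1 = 3
STORE_FAST i → i=3
LOAD_FAST i → push 3
LOAD_CONST → push 4
COMPARE_OP bool(<) → 3 vs 4 = True
POP_JUMP_IF_FALSE → pop True; no jump
LOAD_FAST_LOAD_FAST p,a → push 32,40
BINARY_OP & → 32 & 40 = 32
STORE_FAST p → p=32
LOAD_FAST_LOAD_FAST a,p → push 40,32
BINARY_OP ^ → 40 ^ 32 = 8
STORE_FAST p → p=8
LOAD_FAST i → push 3
LOAD_CONST → push 1
BINARY_OP + → 3 + 1 = 4
STORE_FAST i → i=4
LOAD_FAST i → push 4
LOAD_CONST → push 4
COMPARE_OP bool(<) → 4 vs 4 = False
POP_JUMP_IF_FALSE → pop False; jump
LOAD_FAST p → push 8
RETURN_VALUE → return 8.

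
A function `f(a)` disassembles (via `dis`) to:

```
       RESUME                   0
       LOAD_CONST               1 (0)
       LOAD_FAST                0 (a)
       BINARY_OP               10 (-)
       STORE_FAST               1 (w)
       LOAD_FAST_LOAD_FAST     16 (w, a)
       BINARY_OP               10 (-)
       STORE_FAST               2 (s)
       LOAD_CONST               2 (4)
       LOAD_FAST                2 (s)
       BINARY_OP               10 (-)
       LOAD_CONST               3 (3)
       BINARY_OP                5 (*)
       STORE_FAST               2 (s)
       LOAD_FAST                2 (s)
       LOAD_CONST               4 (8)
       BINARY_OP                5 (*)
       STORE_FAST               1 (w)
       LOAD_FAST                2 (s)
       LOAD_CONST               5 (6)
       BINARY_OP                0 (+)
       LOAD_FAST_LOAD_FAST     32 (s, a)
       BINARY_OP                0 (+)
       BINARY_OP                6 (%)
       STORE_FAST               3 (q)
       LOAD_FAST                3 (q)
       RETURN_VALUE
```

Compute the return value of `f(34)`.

LOAD_CONST → push 0. Stack: [0]
LOAD_FAST a → push 34. Stack: [0, 34]
BINARY_OP - → 0 - 34 = -34. Stack: [-34]
STORE_FAST w → w=-34. Stack: []
LOAD_FAST_LOAD_FAST w,a → push -34,34. Stack: [-34, 34]
BINARY_OP - → -34 - 34 = -68. Stack: [-68]
STORE_FAST s → s=-68. Stack: []
LOAD_CONST → push 4. Stack: [4]
LOAD_FAST s → push -68. Stack: [4, -68]
BINARY_OP - → 4 - -68 = 72. Stack: [72]
LOAD_CONST → push 3. Stack: [72, 3]
BINARY_OP * → 72 * 3 = 216. Stack: [216]
STORE_FAST s → s=216. Stack: []
LOAD_FAST s → push 216. Stack: [216]
LOAD_CONST → push 8. Stack: [216, 8]
BINARY_OP * → 216 * 8 = 1728. Stack: [1728]
STORE_FAST w → w=1728. Stack: []
LOAD_FAST s → push 216. Stack: [216]
LOAD_CONST → push 6. Stack: [216, 6]
BINARY_OP + → 216 + 6 = 222. Stack: [222]
LOAD_FAST_LOAD_FAST s,a → push 216,34. Stack: [222, 216, 34]
BINARY_OP + → 216 + 34 = 250. Stack: [222, 250]
BINARY_OP % → 222 % 250 = 222. Stack: [222]
STORE_FAST q → q=222. Stack: []
LOAD_FAST q → push 222. Stack: [222]
RETURN_VALUE → return 222.

222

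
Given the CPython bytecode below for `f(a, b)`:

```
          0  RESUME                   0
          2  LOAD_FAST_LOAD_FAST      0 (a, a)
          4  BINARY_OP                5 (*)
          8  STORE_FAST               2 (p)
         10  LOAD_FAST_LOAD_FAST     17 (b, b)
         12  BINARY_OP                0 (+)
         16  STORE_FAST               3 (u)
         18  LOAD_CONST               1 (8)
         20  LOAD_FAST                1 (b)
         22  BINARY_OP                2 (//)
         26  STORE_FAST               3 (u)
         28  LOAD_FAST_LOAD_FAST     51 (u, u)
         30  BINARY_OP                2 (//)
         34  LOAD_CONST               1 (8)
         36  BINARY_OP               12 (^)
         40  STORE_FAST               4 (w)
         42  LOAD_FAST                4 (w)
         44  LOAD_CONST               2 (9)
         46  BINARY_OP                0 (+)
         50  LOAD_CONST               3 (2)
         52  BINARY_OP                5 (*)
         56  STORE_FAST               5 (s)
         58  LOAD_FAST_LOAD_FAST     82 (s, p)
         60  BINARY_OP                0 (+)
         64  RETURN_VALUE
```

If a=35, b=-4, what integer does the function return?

LOAD_FAST_LOAD_FAST a,a → push 35,35. Stack: [35, 35]
BINARY_OP * → 35 * 35 = 1225. Stack: [1225]
STORE_FAST p → p=1225. Stack: []
LOAD_FAST_LOAD_FAST b,b → push -4,-4. Stack: [-4, -4]
BINARY_OP + → -4 + -4 = -8. Stack: [-8]
STORE_FAST u → u=-8. Stack: []
LOAD_CONST → push 8. Stack: [8]
LOAD_FAST b → push -4. Stack: [8, -4]
BINARY_OP // → 8 // -4 = -2. Stack: [-2]
STORE_FAST u → u=-2. Stack: []
LOAD_FAST_LOAD_FAST u,u → push -2,-2. Stack: [-2, -2]
BINARY_OP // → -2 // -2 = 1. Stack: [1]
LOAD_CONST → push 8. Stack: [1, 8]
BINARY_OP ^ → 1 ^ 8 = 9. Stack: [9]
STORE_FAST w → w=9. Stack: []
LOAD_FAST w → push 9. Stack: [9]
LOAD_CONST → push 9. Stack: [9, 9]
BINARY_OP + → 9 + 9 = 18. Stack: [18]
LOAD_CONST → push 2. Stack: [18, 2]
BINARY_OP * → 18 * 2 = 36. Stack: [36]
STORE_FAST s → s=36. Stack: []
LOAD_FAST_LOAD_FAST s,p → push 36,1225. Stack: [36, 1225]
BINARY_OP + → 36 + 1225 = 1261. Stack: [1261]
RETURN_VALUE → return 1261.

1261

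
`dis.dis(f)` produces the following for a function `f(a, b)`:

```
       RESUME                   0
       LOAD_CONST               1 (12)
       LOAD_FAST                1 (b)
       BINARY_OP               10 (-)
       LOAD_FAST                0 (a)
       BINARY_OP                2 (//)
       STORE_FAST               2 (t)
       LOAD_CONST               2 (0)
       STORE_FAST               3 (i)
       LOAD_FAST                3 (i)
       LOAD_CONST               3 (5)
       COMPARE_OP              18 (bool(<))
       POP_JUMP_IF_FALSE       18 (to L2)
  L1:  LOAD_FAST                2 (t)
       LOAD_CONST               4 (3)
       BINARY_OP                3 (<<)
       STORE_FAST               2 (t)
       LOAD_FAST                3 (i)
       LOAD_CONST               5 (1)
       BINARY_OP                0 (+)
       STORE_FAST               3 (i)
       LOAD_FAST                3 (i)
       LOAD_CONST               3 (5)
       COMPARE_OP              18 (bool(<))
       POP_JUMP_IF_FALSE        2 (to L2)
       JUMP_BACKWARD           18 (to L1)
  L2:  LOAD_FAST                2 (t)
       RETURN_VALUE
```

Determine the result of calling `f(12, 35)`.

-65536

LOAD_CONST → push 12
LOAD_FAST b → push 35
BINARY_OP - → 12 - 35 = -23
LOAD_FAST a → push 12
BINARY_OP // → -23 // 12 = -2
STORE_FAST t → t=-2
LOAD_CONST → push 0
STORE_FAST i → i=0
LOAD_FAST i → push 0
LOAD_CONST → push 5
COMPARE_OP bool(<) → 0 vs 5 = True
POP_JUMP_IF_FALSE → pop True; no jump
LOAD_FAST t → push -2
LOAD_CONST → push 3
BINARY_OP << → -2 << 3 = -16
STORE_FAST t → t=-16
LOAD_FAST i → push 0
LOAD_CONST → push 1
BINARY_OP + → 0 + 1 = 1
STORE_FAST i → i=1
LOAD_FAST i → push 1
LOAD_CONST → push 5
COMPARE_OP bool(<) → 1 vs 5 = True
POP_JUMP_IF_FALSE → pop True; no jump
LOAD_FAST t → push -16
LOAD_CONST → push 3
BINARY_OP << → -16 << 3 = -128
STORE_FAST t → t=-128
LOAD_FAST i → push 1
LOAD_CONST → push 1
BINARY_OP + → 1 + 1 = 2
STORE_FAST i → i=2
LOAD_FAST i → push 2
LOAD_CONST → push 5
COMPARE_OP bool(<) → 2 vs 5 = True
POP_JUMP_IF_FALSE → pop True; no jump
LOAD_FAST t → push -128
LOAD_CONST → push 3
BINARY_OP << → -128 << 3 = -1024
STORE_FAST t → t=-1024
LOAD_FAST i → push 2
LOAD_CONST → push 1
BINARY_OP + → 2 + 1 = 3
STORE_FAST i → i=3
LOAD_FAST i → push 3
LOAD_CONST → push 5
COMPARE_OP bool(<) → 3 vs 5 = True
POP_JUMP_IF_FALSE → pop True; no jump
LOAD_FAST t → push -1024
LOAD_CONST → push 3
BINARY_OP << → -1024 << 3 = -8192
STORE_FAST t → t=-8192
LOAD_FAST i → push 3
LOAD_CONST → push 1
BINARY_OP + → 3 + 1 = 4
STORE_FAST i → i=4
LOAD_FAST i → push 4
LOAD_CONST → push 5
COMPARE_OP bool(<) → 4 vs 5 = True
POP_JUMP_IF_FALSE → pop True; no jump
LOAD_FAST t → push -8192
LOAD_CONST → push 3
BINARY_OP << → -8192 << 3 = -65536
STORE_FAST t → t=-65536
LOAD_FAST i → push 4
LOAD_CONST → push 1
BINARY_OP + → 4 + 1 = 5
STORE_FAST i → i=5
LOAD_FAST i → push 5
LOAD_CONST → push 5
COMPARE_OP bool(<) → 5 vs 5 = False
POP_JUMP_IF_FALSE → pop False; jump
LOAD_FAST t → push -65536
RETURN_VALUE → return -65536.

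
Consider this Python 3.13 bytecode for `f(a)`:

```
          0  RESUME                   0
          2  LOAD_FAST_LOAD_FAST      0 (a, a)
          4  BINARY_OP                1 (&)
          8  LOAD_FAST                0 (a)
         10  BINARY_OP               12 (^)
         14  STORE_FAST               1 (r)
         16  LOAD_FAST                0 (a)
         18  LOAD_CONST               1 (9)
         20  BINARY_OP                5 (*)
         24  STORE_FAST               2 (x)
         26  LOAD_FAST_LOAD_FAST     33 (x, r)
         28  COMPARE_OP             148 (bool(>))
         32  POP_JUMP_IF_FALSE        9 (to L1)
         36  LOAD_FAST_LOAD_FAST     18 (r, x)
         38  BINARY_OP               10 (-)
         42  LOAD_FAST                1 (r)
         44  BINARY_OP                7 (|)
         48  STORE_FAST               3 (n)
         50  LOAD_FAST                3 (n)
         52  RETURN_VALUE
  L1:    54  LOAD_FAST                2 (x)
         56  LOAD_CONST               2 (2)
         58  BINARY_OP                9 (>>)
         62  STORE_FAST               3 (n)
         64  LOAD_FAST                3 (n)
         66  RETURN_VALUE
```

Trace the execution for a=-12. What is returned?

-27

LOAD_FAST_LOAD_FAST a,a → push -12,-12. Stack: [-12, -12]
BINARY_OP & → -12 & -12 = -12. Stack: [-12]
LOAD_FAST a → push -12. Stack: [-12, -12]
BINARY_OP ^ → -12 ^ -12 = 0. Stack: [0]
STORE_FAST r → r=0. Stack: []
LOAD_FAST a → push -12. Stack: [-12]
LOAD_CONST → push 9. Stack: [-12, 9]
BINARY_OP * → -12 * 9 = -108. Stack: [-108]
STORE_FAST x → x=-108. Stack: []
LOAD_FAST_LOAD_FAST x,r → push -108,0. Stack: [-108, 0]
COMPARE_OP bool(>) → -108 vs 0 = False. Stack: [False]
POP_JUMP_IF_FALSE → pop False; jump. Stack: []
LOAD_FAST x → push -108. Stack: [-108]
LOAD_CONST → push 2. Stack: [-108, 2]
BINARY_OP >> → -108 >> 2 = -27. Stack: [-27]
STORE_FAST n → n=-27. Stack: []
LOAD_FAST n → push -27. Stack: [-27]
RETURN_VALUE → return -27.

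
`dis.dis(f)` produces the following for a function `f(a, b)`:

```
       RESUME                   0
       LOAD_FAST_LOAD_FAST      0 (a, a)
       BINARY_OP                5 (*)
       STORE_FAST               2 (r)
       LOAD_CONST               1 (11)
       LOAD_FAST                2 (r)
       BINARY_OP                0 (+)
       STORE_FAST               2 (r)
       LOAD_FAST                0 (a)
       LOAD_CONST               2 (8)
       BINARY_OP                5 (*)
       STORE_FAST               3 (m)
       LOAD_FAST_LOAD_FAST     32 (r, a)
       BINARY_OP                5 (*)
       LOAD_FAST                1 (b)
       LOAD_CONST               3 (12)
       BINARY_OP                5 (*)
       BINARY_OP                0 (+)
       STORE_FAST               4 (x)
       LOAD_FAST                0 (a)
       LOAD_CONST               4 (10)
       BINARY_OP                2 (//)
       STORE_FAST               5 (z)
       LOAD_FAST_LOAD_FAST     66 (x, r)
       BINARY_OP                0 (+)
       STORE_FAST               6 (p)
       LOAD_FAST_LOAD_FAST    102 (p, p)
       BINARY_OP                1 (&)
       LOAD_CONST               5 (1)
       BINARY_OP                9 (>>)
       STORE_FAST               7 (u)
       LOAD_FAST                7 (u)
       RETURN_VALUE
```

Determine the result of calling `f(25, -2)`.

LOAD_FAST_LOAD_FAST a,a → push 25,25. Stack: [25, 25]
BINARY_OP * → 25 * 25 = 625. Stack: [625]
STORE_FAST r → r=625. Stack: []
LOAD_CONST → push 11. Stack: [11]
LOAD_FAST r → push 625. Stack: [11, 625]
BINARY_OP + → 11 + 625 = 636. Stack: [636]
STORE_FAST r → r=636. Stack: []
LOAD_FAST a → push 25. Stack: [25]
LOAD_CONST → push 8. Stack: [25, 8]
BINARY_OP * → 25 * 8 = 200. Stack: [200]
STORE_FAST m → m=200. Stack: []
LOAD_FAST_LOAD_FAST r,a → push 636,25. Stack: [636, 25]
BINARY_OP * → 636 * 25 = 15900. Stack: [15900]
LOAD_FAST b → push -2. Stack: [15900, -2]
LOAD_CONST → push 12. Stack: [15900, -2, 12]
BINARY_OP * → -2 * 12 = -24. Stack: [15900, -24]
BINARY_OP + → 15900 + -24 = 15876. Stack: [15876]
STORE_FAST x → x=15876. Stack: []
LOAD_FAST a → push 25. Stack: [25]
LOAD_CONST → push 10. Stack: [25, 10]
BINARY_OP // → 25 // 10 = 2. Stack: [2]
STORE_FAST z → z=2. Stack: []
LOAD_FAST_LOAD_FAST x,r → push 15876,636. Stack: [15876, 636]
BINARY_OP + → 15876 + 636 = 16512. Stack: [16512]
STORE_FAST p → p=16512. Stack: []
LOAD_FAST_LOAD_FAST p,p → push 16512,16512. Stack: [16512, 16512]
BINARY_OP & → 16512 & 16512 = 16512. Stack: [16512]
LOAD_CONST → push 1. Stack: [16512, 1]
BINARY_OP >> → 16512 >> 1 = 8256. Stack: [8256]
STORE_FAST u → u=8256. Stack: []
LOAD_FAST u → push 8256. Stack: [8256]
RETURN_VALUE → return 8256.

8256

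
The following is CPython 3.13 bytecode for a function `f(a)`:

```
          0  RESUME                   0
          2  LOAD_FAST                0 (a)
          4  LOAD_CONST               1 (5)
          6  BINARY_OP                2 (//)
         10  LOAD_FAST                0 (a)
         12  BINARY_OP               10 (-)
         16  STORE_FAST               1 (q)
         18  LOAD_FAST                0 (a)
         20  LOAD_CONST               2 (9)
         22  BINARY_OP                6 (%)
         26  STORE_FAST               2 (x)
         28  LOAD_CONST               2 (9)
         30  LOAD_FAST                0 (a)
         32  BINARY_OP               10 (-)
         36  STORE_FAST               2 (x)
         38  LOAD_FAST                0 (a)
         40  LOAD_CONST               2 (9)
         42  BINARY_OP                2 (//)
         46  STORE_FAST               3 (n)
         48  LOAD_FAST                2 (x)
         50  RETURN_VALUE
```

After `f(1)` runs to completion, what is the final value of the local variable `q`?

-1

LOAD_FAST a → push 1. Stack: [1]
LOAD_CONST → push 5. Stack: [1, 5]
BINARY_OP // → 1 // 5 = 0. Stack: [0]
LOAD_FAST a → push 1. Stack: [0, 1]
BINARY_OP - → 0 - 1 = -1. Stack: [-1]
STORE_FAST q → q=-1. Stack: []
LOAD_FAST a → push 1. Stack: [1]
LOAD_CONST → push 9. Stack: [1, 9]
BINARY_OP % → 1 % 9 = 1. Stack: [1]
STORE_FAST x → x=1. Stack: []
LOAD_CONST → push 9. Stack: [9]
LOAD_FAST a → push 1. Stack: [9, 1]
BINARY_OP - → 9 - 1 = 8. Stack: [8]
STORE_FAST x → x=8. Stack: []
LOAD_FAST a → push 1. Stack: [1]
LOAD_CONST → push 9. Stack: [1, 9]
BINARY_OP // → 1 // 9 = 0. Stack: [0]
STORE_FAST n → n=0. Stack: []
LOAD_FAST x → push 8. Stack: [8]
RETURN_VALUE → return 8.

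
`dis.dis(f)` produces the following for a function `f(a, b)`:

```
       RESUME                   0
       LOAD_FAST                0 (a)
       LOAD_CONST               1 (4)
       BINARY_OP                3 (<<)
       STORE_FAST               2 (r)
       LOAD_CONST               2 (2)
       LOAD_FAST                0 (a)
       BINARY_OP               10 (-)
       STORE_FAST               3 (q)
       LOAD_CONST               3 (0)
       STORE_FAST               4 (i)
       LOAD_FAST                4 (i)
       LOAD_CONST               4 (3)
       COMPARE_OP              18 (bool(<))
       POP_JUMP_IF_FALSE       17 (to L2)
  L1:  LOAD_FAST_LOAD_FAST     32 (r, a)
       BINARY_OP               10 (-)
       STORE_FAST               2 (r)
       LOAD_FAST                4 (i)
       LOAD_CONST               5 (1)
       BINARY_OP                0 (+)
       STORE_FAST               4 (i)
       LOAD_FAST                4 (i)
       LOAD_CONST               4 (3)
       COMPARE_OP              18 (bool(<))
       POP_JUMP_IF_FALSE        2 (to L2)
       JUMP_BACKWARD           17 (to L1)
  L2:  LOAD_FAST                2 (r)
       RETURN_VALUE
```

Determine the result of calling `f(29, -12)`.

377

LOAD_FAST a → push 29. Stack: [29]
LOAD_CONST → push 4. Stack: [29, 4]
BINARY_OP << → 29 << 4 = 464. Stack: [464]
STORE_FAST r → r=464. Stack: []
LOAD_CONST → push 2. Stack: [2]
LOAD_FAST a → push 29. Stack: [2, 29]
BINARY_OP - → 2 - 29 = -27. Stack: [-27]
STORE_FAST q → q=-27. Stack: []
LOAD_CONST → push 0. Stack: [0]
STORE_FAST i → i=0. Stack: []
LOAD_FAST i → push 0. Stack: [0]
LOAD_CONST → push 3. Stack: [0, 3]
COMPARE_OP bool(<) → 0 vs 3 = True. Stack: [True]
POP_JUMP_IF_FALSE → pop True; no jump. Stack: []
LOAD_FAST_LOAD_FAST r,a → push 464,29. Stack: [464, 29]
BINARY_OP - → 464 - 29 = 435. Stack: [435]
STORE_FAST r → r=435. Stack: []
LOAD_FAST i → push 0. Stack: [0]
LOAD_CONST → push 1. Stack: [0, 1]
BINARY_OP + → 0 + 1 = 1. Stack: [1]
STORE_FAST i → i=1. Stack: []
LOAD_FAST i → push 1. Stack: [1]
LOAD_CONST → push 3. Stack: [1, 3]
COMPARE_OP bool(<) → 1 vs 3 = True. Stack: [True]
POP_JUMP_IF_FALSE → pop True; no jump. Stack: []
LOAD_FAST_LOAD_FAST r,a → push 435,29. Stack: [435, 29]
BINARY_OP - → 435 - 29 = 406. Stack: [406]
STORE_FAST r → r=406. Stack: []
LOAD_FAST i → push 1. Stack: [1]
LOAD_CONST → push 1. Stack: [1, 1]
BINARY_OP + → 1 + 1 = 2. Stack: [2]
STORE_FAST i → i=2. Stack: []
LOAD_FAST i → push 2. Stack: [2]
LOAD_CONST → push 3. Stack: [2, 3]
COMPARE_OP bool(<) → 2 vs 3 = True. Stack: [True]
POP_JUMP_IF_FALSE → pop True; no jump. Stack: []
LOAD_FAST_LOAD_FAST r,a → push 406,29. Stack: [406, 29]
BINARY_OP - → 406 - 29 = 377. Stack: [377]
STORE_FAST r → r=377. Stack: []
LOAD_FAST i → push 2. Stack: [2]
LOAD_CONST → push 1. Stack: [2, 1]
BINARY_OP + → 2 + 1 = 3. Stack: [3]
STORE_FAST i → i=3. Stack: []
LOAD_FAST i → push 3. Stack: [3]
LOAD_CONST → push 3. Stack: [3, 3]
COMPARE_OP bool(<) → 3 vs 3 = False. Stack: [False]
POP_JUMP_IF_FALSE → pop False; jump. Stack: []
LOAD_FAST r → push 377. Stack: [377]
RETURN_VALUE → return 377.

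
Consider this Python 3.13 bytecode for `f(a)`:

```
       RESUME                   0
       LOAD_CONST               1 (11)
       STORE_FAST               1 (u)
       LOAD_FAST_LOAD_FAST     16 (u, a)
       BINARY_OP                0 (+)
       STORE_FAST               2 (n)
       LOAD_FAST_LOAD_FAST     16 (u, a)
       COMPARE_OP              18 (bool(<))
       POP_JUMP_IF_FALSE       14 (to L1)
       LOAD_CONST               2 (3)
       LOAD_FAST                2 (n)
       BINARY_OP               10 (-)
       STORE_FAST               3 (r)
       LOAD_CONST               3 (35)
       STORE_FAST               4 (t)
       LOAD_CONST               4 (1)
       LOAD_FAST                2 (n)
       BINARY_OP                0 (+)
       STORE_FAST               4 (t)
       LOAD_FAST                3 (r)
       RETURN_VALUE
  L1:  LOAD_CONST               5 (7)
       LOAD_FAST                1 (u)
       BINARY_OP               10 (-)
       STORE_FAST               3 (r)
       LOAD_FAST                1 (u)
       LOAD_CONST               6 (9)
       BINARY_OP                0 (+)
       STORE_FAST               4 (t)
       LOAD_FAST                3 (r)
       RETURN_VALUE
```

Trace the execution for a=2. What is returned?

LOAD_CONST → push 11. Stack: [11]
STORE_FAST u → u=11. Stack: []
LOAD_FAST_LOAD_FAST u,a → push 11,2. Stack: [11, 2]
BINARY_OP + → 11 + 2 = 13. Stack: [13]
STORE_FAST n → n=13. Stack: []
LOAD_FAST_LOAD_FAST u,a → push 11,2. Stack: [11, 2]
COMPARE_OP bool(<) → 11 vs 2 = False. Stack: [False]
POP_JUMP_IF_FALSE → pop False; jump. Stack: []
LOAD_CONST → push 7. Stack: [7]
LOAD_FAST u → push 11. Stack: [7, 11]
BINARY_OP - → 7 - 11 = -4. Stack: [-4]
STORE_FAST r → r=-4. Stack: []
LOAD_FAST u → push 11. Stack: [11]
LOAD_CONST → push 9. Stack: [11, 9]
BINARY_OP + → 11 + 9 = 20. Stack: [20]
STORE_FAST t → t=20. Stack: []
LOAD_FAST r → push -4. Stack: [-4]
RETURN_VALUE → return -4.

-4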